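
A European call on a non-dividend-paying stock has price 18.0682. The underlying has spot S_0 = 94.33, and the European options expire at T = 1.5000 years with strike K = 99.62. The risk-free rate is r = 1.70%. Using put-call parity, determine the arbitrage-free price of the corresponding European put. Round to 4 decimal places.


Answer: Put price = 20.8500

Derivation:
Put-call parity: C - P = S_0 * exp(-qT) - K * exp(-rT).
S_0 * exp(-qT) = 94.3300 * 1.00000000 = 94.33000000
K * exp(-rT) = 99.6200 * 0.97482238 = 97.11180539
P = C - S*exp(-qT) + K*exp(-rT)
P = 18.0682 - 94.33000000 + 97.11180539 = 20.8500


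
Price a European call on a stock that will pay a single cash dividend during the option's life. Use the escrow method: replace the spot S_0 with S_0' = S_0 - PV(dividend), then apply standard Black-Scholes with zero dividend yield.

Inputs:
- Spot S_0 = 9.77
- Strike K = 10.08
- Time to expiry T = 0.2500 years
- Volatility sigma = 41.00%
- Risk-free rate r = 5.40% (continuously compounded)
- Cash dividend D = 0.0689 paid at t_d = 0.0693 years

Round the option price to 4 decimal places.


Answer: Price = 0.6861

Derivation:
PV(D) = D * exp(-r * t_d) = 0.0689 * 0.99626479 = 0.06864264
S_0' = S_0 - PV(D) = 9.7700 - 0.06864264 = 9.70135736
d1 = (ln(S_0'/K) + (r + sigma^2/2)*T) / (sigma*sqrt(T)) = -0.01841441
d2 = d1 - sigma*sqrt(T) = -0.22341441
exp(-rT) = 0.98659072
N(d1) = 0.49265413; N(d2) = 0.41160650
C = S_0' * N(d1) - K * exp(-rT) * N(d2) = 9.70135736 * 0.49265413 - 10.0800 * 0.98659072 * 0.41160650 = 0.6861


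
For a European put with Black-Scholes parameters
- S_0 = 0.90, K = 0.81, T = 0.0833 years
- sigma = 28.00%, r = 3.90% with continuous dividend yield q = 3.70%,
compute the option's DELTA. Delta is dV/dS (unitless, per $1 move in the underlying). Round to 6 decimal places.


d1 = 1.3462270961; d2 = 1.2654142258
phi(d1) = 0.1612011636; exp(-qT) = 0.9969226448; exp(-rT) = 0.9967565713
N(-d1) = 0.0891146445
Delta = -exp(-qT) * N(-d1) = -0.9969226448 * 0.0891146445 = -0.088840

Answer: Delta = -0.088840


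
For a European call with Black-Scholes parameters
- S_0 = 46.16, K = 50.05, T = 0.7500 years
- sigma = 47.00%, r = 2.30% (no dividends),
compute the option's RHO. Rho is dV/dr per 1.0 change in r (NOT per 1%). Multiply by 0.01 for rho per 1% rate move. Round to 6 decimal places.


d1 = 0.0471182101; d2 = -0.3599137297
phi(d1) = 0.3984996751; exp(-qT) = 1.0000000000; exp(-rT) = 0.9828979294
N(d2) = 0.3594558247
Rho = K*T*exp(-rT)*N(d2) = 50.0500 * 0.7500 * 0.9828979294 * 0.3594558247 = 13.262314

Answer: Rho = 13.262314


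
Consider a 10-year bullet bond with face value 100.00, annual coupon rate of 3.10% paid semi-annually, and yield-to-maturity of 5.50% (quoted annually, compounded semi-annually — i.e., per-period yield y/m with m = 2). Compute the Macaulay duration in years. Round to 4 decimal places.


Answer: Macaulay duration = 8.4986 years

Derivation:
Coupon per period c = face * coupon_rate / m = 1.550000
Periods per year m = 2; per-period yield y/m = 0.027500
Number of cashflows N = 20
Cashflows (t years, CF_t, discount factor 1/(1+y/m)^(m*t), PV):
  t = 0.5000: CF_t = 1.550000, DF = 0.973236, PV = 1.508516
  t = 1.0000: CF_t = 1.550000, DF = 0.947188, PV = 1.468142
  t = 1.5000: CF_t = 1.550000, DF = 0.921838, PV = 1.428849
  t = 2.0000: CF_t = 1.550000, DF = 0.897166, PV = 1.390607
  t = 2.5000: CF_t = 1.550000, DF = 0.873154, PV = 1.353389
  t = 3.0000: CF_t = 1.550000, DF = 0.849785, PV = 1.317167
  t = 3.5000: CF_t = 1.550000, DF = 0.827041, PV = 1.281914
  t = 4.0000: CF_t = 1.550000, DF = 0.804906, PV = 1.247605
  t = 4.5000: CF_t = 1.550000, DF = 0.783364, PV = 1.214214
  t = 5.0000: CF_t = 1.550000, DF = 0.762398, PV = 1.181717
  t = 5.5000: CF_t = 1.550000, DF = 0.741993, PV = 1.150089
  t = 6.0000: CF_t = 1.550000, DF = 0.722134, PV = 1.119308
  t = 6.5000: CF_t = 1.550000, DF = 0.702807, PV = 1.089351
  t = 7.0000: CF_t = 1.550000, DF = 0.683997, PV = 1.060196
  t = 7.5000: CF_t = 1.550000, DF = 0.665691, PV = 1.031821
  t = 8.0000: CF_t = 1.550000, DF = 0.647874, PV = 1.004205
  t = 8.5000: CF_t = 1.550000, DF = 0.630535, PV = 0.977329
  t = 9.0000: CF_t = 1.550000, DF = 0.613659, PV = 0.951171
  t = 9.5000: CF_t = 1.550000, DF = 0.597235, PV = 0.925714
  t = 10.0000: CF_t = 101.550000, DF = 0.581251, PV = 59.025995
Price P = sum_t PV_t = 81.727297
Macaulay numerator sum_t t * PV_t:
  t * PV_t at t = 0.5000: 0.754258
  t * PV_t at t = 1.0000: 1.468142
  t * PV_t at t = 1.5000: 2.143273
  t * PV_t at t = 2.0000: 2.781214
  t * PV_t at t = 2.5000: 3.383472
  t * PV_t at t = 3.0000: 3.951500
  t * PV_t at t = 3.5000: 4.486699
  t * PV_t at t = 4.0000: 4.990419
  t * PV_t at t = 4.5000: 5.463963
  t * PV_t at t = 5.0000: 5.908584
  t * PV_t at t = 5.5000: 6.325491
  t * PV_t at t = 6.0000: 6.715850
  t * PV_t at t = 6.5000: 7.080783
  t * PV_t at t = 7.0000: 7.421370
  t * PV_t at t = 7.5000: 7.738655
  t * PV_t at t = 8.0000: 8.033641
  t * PV_t at t = 8.5000: 8.307293
  t * PV_t at t = 9.0000: 8.560542
  t * PV_t at t = 9.5000: 8.794285
  t * PV_t at t = 10.0000: 590.259950
Macaulay duration D = (sum_t t * PV_t) / P = 694.569382 / 81.727297 = 8.498622


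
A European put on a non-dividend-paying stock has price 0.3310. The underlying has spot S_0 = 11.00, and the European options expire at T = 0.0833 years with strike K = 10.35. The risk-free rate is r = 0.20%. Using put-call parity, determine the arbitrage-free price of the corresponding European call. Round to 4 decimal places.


Answer: Call price = 0.9827

Derivation:
Put-call parity: C - P = S_0 * exp(-qT) - K * exp(-rT).
S_0 * exp(-qT) = 11.0000 * 1.00000000 = 11.00000000
K * exp(-rT) = 10.3500 * 0.99983341 = 10.34827583
C = P + S*exp(-qT) - K*exp(-rT)
C = 0.3310 + 11.00000000 - 10.34827583 = 0.9827


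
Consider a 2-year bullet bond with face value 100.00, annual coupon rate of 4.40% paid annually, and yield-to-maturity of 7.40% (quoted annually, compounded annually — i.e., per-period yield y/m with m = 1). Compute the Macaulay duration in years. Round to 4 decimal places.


Answer: Macaulay duration = 1.9567 years

Derivation:
Coupon per period c = face * coupon_rate / m = 4.400000
Periods per year m = 1; per-period yield y/m = 0.074000
Number of cashflows N = 2
Cashflows (t years, CF_t, discount factor 1/(1+y/m)^(m*t), PV):
  t = 1.0000: CF_t = 4.400000, DF = 0.931099, PV = 4.096834
  t = 2.0000: CF_t = 104.400000, DF = 0.866945, PV = 90.509035
Price P = sum_t PV_t = 94.605870
Macaulay numerator sum_t t * PV_t:
  t * PV_t at t = 1.0000: 4.096834
  t * PV_t at t = 2.0000: 181.018071
Macaulay duration D = (sum_t t * PV_t) / P = 185.114905 / 94.605870 = 1.956696


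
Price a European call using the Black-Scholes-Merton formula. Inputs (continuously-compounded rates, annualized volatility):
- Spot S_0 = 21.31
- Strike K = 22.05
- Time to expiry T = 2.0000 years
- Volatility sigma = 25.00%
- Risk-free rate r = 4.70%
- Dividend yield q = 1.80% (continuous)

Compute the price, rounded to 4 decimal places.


Answer: Price = 3.0992

Derivation:
d1 = (ln(S/K) + (r - q + 0.5*sigma^2) * T) / (sigma * sqrt(T)) = 0.24427384
d2 = d1 - sigma * sqrt(T) = -0.10927955
exp(-rT) = 0.91028276; exp(-qT) = 0.96464029
C = S_0 * exp(-qT) * N(d1) - K * exp(-rT) * N(d2)
N(d1) = 0.59649063; N(d2) = 0.45649038
C = 21.3100 * 0.96464029 * 0.59649063 - 22.0500 * 0.91028276 * 0.45649038 = 3.0992


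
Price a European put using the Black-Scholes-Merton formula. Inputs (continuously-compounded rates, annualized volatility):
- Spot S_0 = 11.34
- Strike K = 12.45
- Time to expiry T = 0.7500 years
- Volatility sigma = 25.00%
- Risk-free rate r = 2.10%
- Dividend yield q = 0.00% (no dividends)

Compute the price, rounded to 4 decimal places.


Answer: Price = 1.5391

Derivation:
d1 = (ln(S/K) + (r - q + 0.5*sigma^2) * T) / (sigma * sqrt(T)) = -0.25032441
d2 = d1 - sigma * sqrt(T) = -0.46683076
exp(-rT) = 0.98437338; exp(-qT) = 1.00000000
P = K * exp(-rT) * N(-d2) - S_0 * exp(-qT) * N(-d1)
N(-d1) = 0.59883176; N(-d2) = 0.67968952
P = 12.4500 * 0.98437338 * 0.67968952 - 11.3400 * 1.00000000 * 0.59883176 = 1.5391


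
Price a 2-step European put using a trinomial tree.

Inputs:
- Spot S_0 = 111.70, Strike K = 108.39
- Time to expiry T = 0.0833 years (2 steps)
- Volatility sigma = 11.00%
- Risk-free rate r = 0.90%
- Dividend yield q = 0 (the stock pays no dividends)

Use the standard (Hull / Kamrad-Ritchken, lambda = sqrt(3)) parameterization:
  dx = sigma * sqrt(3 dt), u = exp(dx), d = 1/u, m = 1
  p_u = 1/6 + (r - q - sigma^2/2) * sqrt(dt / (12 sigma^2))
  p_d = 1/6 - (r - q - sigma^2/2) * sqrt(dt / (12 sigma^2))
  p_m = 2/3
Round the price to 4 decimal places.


Answer: Price = V(0,0) = 0.3464

Derivation:
dt = T/N = 0.041650; dx = sigma*sqrt(3*dt) = 0.038883
u = exp(dx) = 1.039649; d = 1/u = 0.961863
p_u = 0.168247, p_m = 0.666667, p_d = 0.165087
Discount per step: exp(-r*dt) = 0.999625
Stock lattice S(k, j) with j the centered position index:
  k=0: S(0,+0) = 111.7000
  k=1: S(1,-1) = 107.4401; S(1,+0) = 111.7000; S(1,+1) = 116.1288
  k=2: S(2,-2) = 103.3427; S(2,-1) = 107.4401; S(2,+0) = 111.7000; S(2,+1) = 116.1288; S(2,+2) = 120.7332
Terminal payoffs V(N, j) = max(K - S_T, 0):
  V(2,-2) = 5.047314; V(2,-1) = 0.949886; V(2,+0) = 0.000000; V(2,+1) = 0.000000; V(2,+2) = 0.000000
Backward induction: V(k, j) = exp(-r*dt) * [p_u * V(k+1, j+1) + p_m * V(k+1, j) + p_d * V(k+1, j-1)]
  V(1,-1) = exp(-r*dt) * [p_u*0.000000 + p_m*0.949886 + p_d*5.047314] = 1.465952
  V(1,+0) = exp(-r*dt) * [p_u*0.000000 + p_m*0.000000 + p_d*0.949886] = 0.156755
  V(1,+1) = exp(-r*dt) * [p_u*0.000000 + p_m*0.000000 + p_d*0.000000] = 0.000000
  V(0,+0) = exp(-r*dt) * [p_u*0.000000 + p_m*0.156755 + p_d*1.465952] = 0.346383


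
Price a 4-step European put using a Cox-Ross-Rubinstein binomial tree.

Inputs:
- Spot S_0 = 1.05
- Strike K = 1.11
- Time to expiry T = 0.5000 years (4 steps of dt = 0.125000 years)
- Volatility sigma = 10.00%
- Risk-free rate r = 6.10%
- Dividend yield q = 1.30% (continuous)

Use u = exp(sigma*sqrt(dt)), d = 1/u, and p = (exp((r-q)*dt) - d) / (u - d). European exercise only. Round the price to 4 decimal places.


Answer: Price = V(0,0) = 0.0494

Derivation:
dt = T/N = 0.125000
u = exp(sigma*sqrt(dt)) = 1.035988; d = 1/u = 0.965262
p = (exp((r-q)*dt) - d) / (u - d) = 0.576252
Discount per step: exp(-r*dt) = 0.992404
Stock lattice S(k, i) with i counting down-moves:
  k=0: S(0,0) = 1.0500
  k=1: S(1,0) = 1.0878; S(1,1) = 1.0135
  k=2: S(2,0) = 1.1269; S(2,1) = 1.0500; S(2,2) = 0.9783
  k=3: S(3,0) = 1.1675; S(3,1) = 1.0878; S(3,2) = 1.0135; S(3,3) = 0.9443
  k=4: S(4,0) = 1.2095; S(4,1) = 1.1269; S(4,2) = 1.0500; S(4,3) = 0.9783; S(4,4) = 0.9115
Terminal payoffs V(N, i) = max(K - S_T, 0):
  V(4,0) = 0.000000; V(4,1) = 0.000000; V(4,2) = 0.060000; V(4,3) = 0.131682; V(4,4) = 0.198470
Backward induction: V(k, i) = exp(-r*dt) * [p * V(k+1, i) + (1-p) * V(k+1, i+1)].
  V(3,0) = exp(-r*dt) * [p*0.000000 + (1-p)*0.000000] = 0.000000
  V(3,1) = exp(-r*dt) * [p*0.000000 + (1-p)*0.060000] = 0.025232
  V(3,2) = exp(-r*dt) * [p*0.060000 + (1-p)*0.131682] = 0.089689
  V(3,3) = exp(-r*dt) * [p*0.131682 + (1-p)*0.198470] = 0.158768
  V(2,0) = exp(-r*dt) * [p*0.000000 + (1-p)*0.025232] = 0.010611
  V(2,1) = exp(-r*dt) * [p*0.025232 + (1-p)*0.089689] = 0.052146
  V(2,2) = exp(-r*dt) * [p*0.089689 + (1-p)*0.158768] = 0.118057
  V(1,0) = exp(-r*dt) * [p*0.010611 + (1-p)*0.052146] = 0.027997
  V(1,1) = exp(-r*dt) * [p*0.052146 + (1-p)*0.118057] = 0.079468
  V(0,0) = exp(-r*dt) * [p*0.027997 + (1-p)*0.079468] = 0.049429


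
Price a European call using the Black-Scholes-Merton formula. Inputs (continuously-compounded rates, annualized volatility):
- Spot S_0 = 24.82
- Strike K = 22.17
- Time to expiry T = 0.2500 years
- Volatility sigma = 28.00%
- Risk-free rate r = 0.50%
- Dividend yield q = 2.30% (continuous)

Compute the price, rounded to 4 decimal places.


d1 = (ln(S/K) + (r - q + 0.5*sigma^2) * T) / (sigma * sqrt(T)) = 0.84435540
d2 = d1 - sigma * sqrt(T) = 0.70435540
exp(-rT) = 0.99875078; exp(-qT) = 0.99426650
C = S_0 * exp(-qT) * N(d1) - K * exp(-rT) * N(d2)
N(d1) = 0.80076458; N(d2) = 0.75939426
C = 24.8200 * 0.99426650 * 0.80076458 - 22.1700 * 0.99875078 * 0.75939426 = 2.9463

Answer: Price = 2.9463


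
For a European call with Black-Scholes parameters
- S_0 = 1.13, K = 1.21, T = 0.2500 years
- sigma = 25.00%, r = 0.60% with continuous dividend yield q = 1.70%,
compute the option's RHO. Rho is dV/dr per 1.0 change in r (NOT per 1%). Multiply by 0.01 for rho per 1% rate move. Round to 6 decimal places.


d1 = -0.5067218151; d2 = -0.6317218151
phi(d1) = 0.3508761271; exp(-qT) = 0.9957590185; exp(-rT) = 0.9985011244
N(d2) = 0.2637843353
Rho = K*T*exp(-rT)*N(d2) = 1.2100 * 0.2500 * 0.9985011244 * 0.2637843353 = 0.079675

Answer: Rho = 0.079675


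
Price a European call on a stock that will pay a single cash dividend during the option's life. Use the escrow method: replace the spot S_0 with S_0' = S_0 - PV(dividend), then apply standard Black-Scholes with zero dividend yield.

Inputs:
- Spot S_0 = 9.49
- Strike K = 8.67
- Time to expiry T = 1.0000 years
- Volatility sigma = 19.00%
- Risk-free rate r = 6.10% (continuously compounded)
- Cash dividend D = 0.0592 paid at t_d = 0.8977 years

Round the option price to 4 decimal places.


PV(D) = D * exp(-r * t_d) = 0.0592 * 0.94671262 = 0.05604539
S_0' = S_0 - PV(D) = 9.4900 - 0.05604539 = 9.43395461
d1 = (ln(S_0'/K) + (r + sigma^2/2)*T) / (sigma*sqrt(T)) = 0.86050833
d2 = d1 - sigma*sqrt(T) = 0.67050833
exp(-rT) = 0.94082324
N(d1) = 0.80524555; N(d2) = 0.74873310
C = S_0' * N(d1) - K * exp(-rT) * N(d2) = 9.43395461 * 0.80524555 - 8.6700 * 0.94082324 * 0.74873310 = 1.4893

Answer: Price = 1.4893


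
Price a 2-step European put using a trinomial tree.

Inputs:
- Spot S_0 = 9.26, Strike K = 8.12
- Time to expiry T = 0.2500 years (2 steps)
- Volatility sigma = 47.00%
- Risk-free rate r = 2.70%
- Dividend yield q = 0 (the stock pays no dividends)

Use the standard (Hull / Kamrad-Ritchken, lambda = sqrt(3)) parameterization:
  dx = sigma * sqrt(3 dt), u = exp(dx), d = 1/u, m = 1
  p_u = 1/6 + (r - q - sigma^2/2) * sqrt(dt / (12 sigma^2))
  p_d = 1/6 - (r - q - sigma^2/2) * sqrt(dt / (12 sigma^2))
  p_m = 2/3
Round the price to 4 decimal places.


dt = T/N = 0.125000; dx = sigma*sqrt(3*dt) = 0.287815
u = exp(dx) = 1.333511; d = 1/u = 0.749900
p_u = 0.148545, p_m = 0.666667, p_d = 0.184788
Discount per step: exp(-r*dt) = 0.996631
Stock lattice S(k, j) with j the centered position index:
  k=0: S(0,+0) = 9.2600
  k=1: S(1,-1) = 6.9441; S(1,+0) = 9.2600; S(1,+1) = 12.3483
  k=2: S(2,-2) = 5.2074; S(2,-1) = 6.9441; S(2,+0) = 9.2600; S(2,+1) = 12.3483; S(2,+2) = 16.4666
Terminal payoffs V(N, j) = max(K - S_T, 0):
  V(2,-2) = 2.912635; V(2,-1) = 1.175923; V(2,+0) = 0.000000; V(2,+1) = 0.000000; V(2,+2) = 0.000000
Backward induction: V(k, j) = exp(-r*dt) * [p_u * V(k+1, j+1) + p_m * V(k+1, j) + p_d * V(k+1, j-1)]
  V(1,-1) = exp(-r*dt) * [p_u*0.000000 + p_m*1.175923 + p_d*2.912635] = 1.317714
  V(1,+0) = exp(-r*dt) * [p_u*0.000000 + p_m*0.000000 + p_d*1.175923] = 0.216565
  V(1,+1) = exp(-r*dt) * [p_u*0.000000 + p_m*0.000000 + p_d*0.000000] = 0.000000
  V(0,+0) = exp(-r*dt) * [p_u*0.000000 + p_m*0.216565 + p_d*1.317714] = 0.386567

Answer: Price = V(0,0) = 0.3866


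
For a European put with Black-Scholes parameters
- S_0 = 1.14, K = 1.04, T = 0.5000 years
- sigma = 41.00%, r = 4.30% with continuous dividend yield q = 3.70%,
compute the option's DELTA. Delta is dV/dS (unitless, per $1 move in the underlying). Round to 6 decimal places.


Answer: Delta = -0.312634

Derivation:
d1 = 0.4719766998; d2 = 0.1820629195
phi(d1) = 0.3568929023; exp(-qT) = 0.9816700746; exp(-rT) = 0.9787294775
N(-d1) = 0.3184717099
Delta = -exp(-qT) * N(-d1) = -0.9816700746 * 0.3184717099 = -0.312634


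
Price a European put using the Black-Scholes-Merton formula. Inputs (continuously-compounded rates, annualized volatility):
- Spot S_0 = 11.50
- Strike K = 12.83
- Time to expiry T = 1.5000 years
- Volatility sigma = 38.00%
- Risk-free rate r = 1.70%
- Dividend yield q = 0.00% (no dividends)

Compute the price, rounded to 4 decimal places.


Answer: Price = 2.7474

Derivation:
d1 = (ln(S/K) + (r - q + 0.5*sigma^2) * T) / (sigma * sqrt(T)) = 0.05234357
d2 = d1 - sigma * sqrt(T) = -0.41305948
exp(-rT) = 0.97482238; exp(-qT) = 1.00000000
P = K * exp(-rT) * N(-d2) - S_0 * exp(-qT) * N(-d1)
N(-d1) = 0.47912747; N(-d2) = 0.66021848
P = 12.8300 * 0.97482238 * 0.66021848 - 11.5000 * 1.00000000 * 0.47912747 = 2.7474


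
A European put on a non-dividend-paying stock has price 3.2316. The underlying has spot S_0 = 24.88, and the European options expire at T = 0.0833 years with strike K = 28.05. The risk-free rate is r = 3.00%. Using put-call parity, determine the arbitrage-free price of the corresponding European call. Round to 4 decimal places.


Put-call parity: C - P = S_0 * exp(-qT) - K * exp(-rT).
S_0 * exp(-qT) = 24.8800 * 1.00000000 = 24.88000000
K * exp(-rT) = 28.0500 * 0.99750412 = 27.97999056
C = P + S*exp(-qT) - K*exp(-rT)
C = 3.2316 + 24.88000000 - 27.97999056 = 0.1316

Answer: Call price = 0.1316


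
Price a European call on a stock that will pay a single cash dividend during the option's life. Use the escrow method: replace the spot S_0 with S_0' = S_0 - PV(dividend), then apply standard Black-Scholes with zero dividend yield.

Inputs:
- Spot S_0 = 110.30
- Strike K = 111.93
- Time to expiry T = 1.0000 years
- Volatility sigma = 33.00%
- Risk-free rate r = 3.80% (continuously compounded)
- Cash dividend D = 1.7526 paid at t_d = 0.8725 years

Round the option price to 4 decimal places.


PV(D) = D * exp(-r * t_d) = 1.7526 * 0.96738860 = 1.69544527
S_0' = S_0 - PV(D) = 110.3000 - 1.69544527 = 108.60455473
d1 = (ln(S_0'/K) + (r + sigma^2/2)*T) / (sigma*sqrt(T)) = 0.18875658
d2 = d1 - sigma*sqrt(T) = -0.14124342
exp(-rT) = 0.96271294
N(d1) = 0.57485820; N(d2) = 0.44383882
C = S_0' * N(d1) - K * exp(-rT) * N(d2) = 108.60455473 * 0.57485820 - 111.9300 * 0.96271294 * 0.44383882 = 14.6057

Answer: Price = 14.6057


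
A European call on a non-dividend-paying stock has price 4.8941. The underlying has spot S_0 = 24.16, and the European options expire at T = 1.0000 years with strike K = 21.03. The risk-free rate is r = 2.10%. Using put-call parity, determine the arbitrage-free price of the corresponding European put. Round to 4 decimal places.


Answer: Put price = 1.3271

Derivation:
Put-call parity: C - P = S_0 * exp(-qT) - K * exp(-rT).
S_0 * exp(-qT) = 24.1600 * 1.00000000 = 24.16000000
K * exp(-rT) = 21.0300 * 0.97921896 = 20.59297482
P = C - S*exp(-qT) + K*exp(-rT)
P = 4.8941 - 24.16000000 + 20.59297482 = 1.3271


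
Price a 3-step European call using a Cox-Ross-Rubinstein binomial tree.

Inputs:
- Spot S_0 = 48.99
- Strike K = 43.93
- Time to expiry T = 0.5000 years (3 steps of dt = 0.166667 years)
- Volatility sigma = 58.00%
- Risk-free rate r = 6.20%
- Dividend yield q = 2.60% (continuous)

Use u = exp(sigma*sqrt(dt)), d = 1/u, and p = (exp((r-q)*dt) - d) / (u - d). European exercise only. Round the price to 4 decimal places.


dt = T/N = 0.166667
u = exp(sigma*sqrt(dt)) = 1.267167; d = 1/u = 0.789162
p = (exp((r-q)*dt) - d) / (u - d) = 0.453669
Discount per step: exp(-r*dt) = 0.989720
Stock lattice S(k, i) with i counting down-moves:
  k=0: S(0,0) = 48.9900
  k=1: S(1,0) = 62.0785; S(1,1) = 38.6610
  k=2: S(2,0) = 78.6639; S(2,1) = 48.9900; S(2,2) = 30.5098
  k=3: S(3,0) = 99.6803; S(3,1) = 62.0785; S(3,2) = 38.6610; S(3,3) = 24.0772
Terminal payoffs V(N, i) = max(S_T - K, 0):
  V(3,0) = 55.750316; V(3,1) = 18.148530; V(3,2) = 0.000000; V(3,3) = 0.000000
Backward induction: V(k, i) = exp(-r*dt) * [p * V(k+1, i) + (1-p) * V(k+1, i+1)].
  V(2,0) = exp(-r*dt) * [p*55.750316 + (1-p)*18.148530] = 34.845356
  V(2,1) = exp(-r*dt) * [p*18.148530 + (1-p)*0.000000] = 8.148784
  V(2,2) = exp(-r*dt) * [p*0.000000 + (1-p)*0.000000] = 0.000000
  V(1,0) = exp(-r*dt) * [p*34.845356 + (1-p)*8.148784] = 20.051911
  V(1,1) = exp(-r*dt) * [p*8.148784 + (1-p)*0.000000] = 3.658846
  V(0,0) = exp(-r*dt) * [p*20.051911 + (1-p)*3.658846] = 10.981803

Answer: Price = V(0,0) = 10.9818


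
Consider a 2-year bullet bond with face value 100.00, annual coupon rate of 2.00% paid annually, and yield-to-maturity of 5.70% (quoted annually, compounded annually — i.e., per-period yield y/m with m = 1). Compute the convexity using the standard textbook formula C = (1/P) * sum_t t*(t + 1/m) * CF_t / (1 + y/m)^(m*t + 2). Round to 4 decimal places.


Coupon per period c = face * coupon_rate / m = 2.000000
Periods per year m = 1; per-period yield y/m = 0.057000
Number of cashflows N = 2
Cashflows (t years, CF_t, discount factor 1/(1+y/m)^(m*t), PV):
  t = 1.0000: CF_t = 2.000000, DF = 0.946074, PV = 1.892148
  t = 2.0000: CF_t = 102.000000, DF = 0.895056, PV = 91.295674
Price P = sum_t PV_t = 93.187821
Convexity numerator sum_t t*(t + 1/m) * CF_t / (1+y/m)^(m*t + 2):
  t = 1.0000: term = 3.387155
  t = 2.0000: term = 490.288236
Convexity = (1/P) * sum = 493.675391 / 93.187821 = 5.297639

Answer: Convexity = 5.2976


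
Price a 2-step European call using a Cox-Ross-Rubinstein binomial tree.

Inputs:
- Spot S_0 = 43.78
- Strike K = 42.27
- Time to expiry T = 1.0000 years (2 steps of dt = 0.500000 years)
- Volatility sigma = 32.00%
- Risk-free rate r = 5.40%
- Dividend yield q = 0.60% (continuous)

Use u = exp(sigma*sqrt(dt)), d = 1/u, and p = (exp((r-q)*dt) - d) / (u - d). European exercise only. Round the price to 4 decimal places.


Answer: Price = V(0,0) = 6.9296

Derivation:
dt = T/N = 0.500000
u = exp(sigma*sqrt(dt)) = 1.253919; d = 1/u = 0.797499
p = (exp((r-q)*dt) - d) / (u - d) = 0.496891
Discount per step: exp(-r*dt) = 0.973361
Stock lattice S(k, i) with i counting down-moves:
  k=0: S(0,0) = 43.7800
  k=1: S(1,0) = 54.8966; S(1,1) = 34.9145
  k=2: S(2,0) = 68.8359; S(2,1) = 43.7800; S(2,2) = 27.8443
Terminal payoffs V(N, i) = max(S_T - K, 0):
  V(2,0) = 26.565901; V(2,1) = 1.510000; V(2,2) = 0.000000
Backward induction: V(k, i) = exp(-r*dt) * [p * V(k+1, i) + (1-p) * V(k+1, i+1)].
  V(1,0) = exp(-r*dt) * [p*26.565901 + (1-p)*1.510000] = 13.588169
  V(1,1) = exp(-r*dt) * [p*1.510000 + (1-p)*0.000000] = 0.730318
  V(0,0) = exp(-r*dt) * [p*13.588169 + (1-p)*0.730318] = 6.929618


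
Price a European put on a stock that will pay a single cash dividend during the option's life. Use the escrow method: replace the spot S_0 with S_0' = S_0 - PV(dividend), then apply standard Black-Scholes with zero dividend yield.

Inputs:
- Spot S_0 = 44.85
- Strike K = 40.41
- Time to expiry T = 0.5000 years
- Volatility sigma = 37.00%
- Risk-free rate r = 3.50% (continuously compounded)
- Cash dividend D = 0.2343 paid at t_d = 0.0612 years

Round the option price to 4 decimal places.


PV(D) = D * exp(-r * t_d) = 0.2343 * 0.99786029 = 0.23379867
S_0' = S_0 - PV(D) = 44.8500 - 0.23379867 = 44.61620133
d1 = (ln(S_0'/K) + (r + sigma^2/2)*T) / (sigma*sqrt(T)) = 0.57617649
d2 = d1 - sigma*sqrt(T) = 0.31454698
exp(-rT) = 0.98265224
N(-d1) = 0.28224795; N(-d2) = 0.37655282
P = K * exp(-rT) * N(-d2) - S_0' * N(-d1) = 40.4100 * 0.98265224 * 0.37655282 - 44.61620133 * 0.28224795 = 2.3597

Answer: Price = 2.3597


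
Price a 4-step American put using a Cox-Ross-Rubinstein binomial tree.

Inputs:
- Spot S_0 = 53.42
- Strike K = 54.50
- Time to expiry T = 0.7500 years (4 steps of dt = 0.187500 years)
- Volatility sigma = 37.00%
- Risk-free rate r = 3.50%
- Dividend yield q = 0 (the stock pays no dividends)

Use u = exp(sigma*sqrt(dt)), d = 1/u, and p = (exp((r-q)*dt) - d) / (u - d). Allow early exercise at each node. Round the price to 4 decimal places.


dt = T/N = 0.187500
u = exp(sigma*sqrt(dt)) = 1.173763; d = 1/u = 0.851961
p = (exp((r-q)*dt) - d) / (u - d) = 0.480492
Discount per step: exp(-r*dt) = 0.993459
Stock lattice S(k, i) with i counting down-moves:
  k=0: S(0,0) = 53.4200
  k=1: S(1,0) = 62.7024; S(1,1) = 45.5117
  k=2: S(2,0) = 73.5978; S(2,1) = 53.4200; S(2,2) = 38.7742
  k=3: S(3,0) = 86.3863; S(3,1) = 62.7024; S(3,2) = 45.5117; S(3,3) = 33.0341
  k=4: S(4,0) = 101.3971; S(4,1) = 73.5978; S(4,2) = 53.4200; S(4,3) = 38.7742; S(4,4) = 28.1438
Terminal payoffs V(N, i) = max(K - S_T, 0):
  V(4,0) = 0.000000; V(4,1) = 0.000000; V(4,2) = 1.080000; V(4,3) = 15.725772; V(4,4) = 26.356219
Backward induction: V(k, i) = exp(-r*dt) * [p * V(k+1, i) + (1-p) * V(k+1, i+1)]; then take max(V_cont, immediate exercise) for American.
  V(3,0) = exp(-r*dt) * [p*0.000000 + (1-p)*0.000000] = 0.000000; exercise = 0.000000; V(3,0) = max -> 0.000000
  V(3,1) = exp(-r*dt) * [p*0.000000 + (1-p)*1.080000] = 0.557399; exercise = 0.000000; V(3,1) = max -> 0.557399
  V(3,2) = exp(-r*dt) * [p*1.080000 + (1-p)*15.725772] = 8.631766; exercise = 8.988251; V(3,2) = max -> 8.988251
  V(3,3) = exp(-r*dt) * [p*15.725772 + (1-p)*26.356219] = 21.109390; exercise = 21.465875; V(3,3) = max -> 21.465875
  V(2,0) = exp(-r*dt) * [p*0.000000 + (1-p)*0.557399] = 0.287679; exercise = 0.000000; V(2,0) = max -> 0.287679
  V(2,1) = exp(-r*dt) * [p*0.557399 + (1-p)*8.988251] = 4.905001; exercise = 1.080000; V(2,1) = max -> 4.905001
  V(2,2) = exp(-r*dt) * [p*8.988251 + (1-p)*21.465875] = 15.369286; exercise = 15.725772; V(2,2) = max -> 15.725772
  V(1,0) = exp(-r*dt) * [p*0.287679 + (1-p)*4.905001] = 2.668844; exercise = 0.000000; V(1,0) = max -> 2.668844
  V(1,1) = exp(-r*dt) * [p*4.905001 + (1-p)*15.725772] = 10.457626; exercise = 8.988251; V(1,1) = max -> 10.457626
  V(0,0) = exp(-r*dt) * [p*2.668844 + (1-p)*10.457626] = 6.671256; exercise = 1.080000; V(0,0) = max -> 6.671256

Answer: Price = V(0,0) = 6.6713


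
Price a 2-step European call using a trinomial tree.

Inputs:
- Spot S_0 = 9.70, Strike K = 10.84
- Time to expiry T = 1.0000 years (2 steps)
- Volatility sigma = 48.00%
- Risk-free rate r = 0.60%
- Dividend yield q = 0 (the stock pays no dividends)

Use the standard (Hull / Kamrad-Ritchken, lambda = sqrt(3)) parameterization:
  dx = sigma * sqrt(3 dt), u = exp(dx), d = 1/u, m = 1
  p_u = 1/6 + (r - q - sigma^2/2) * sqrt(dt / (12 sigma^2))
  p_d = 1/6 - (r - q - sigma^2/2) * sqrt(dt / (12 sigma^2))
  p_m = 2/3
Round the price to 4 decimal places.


Answer: Price = V(0,0) = 1.3510

Derivation:
dt = T/N = 0.500000; dx = sigma*sqrt(3*dt) = 0.587878
u = exp(dx) = 1.800164; d = 1/u = 0.555505
p_u = 0.120228, p_m = 0.666667, p_d = 0.213105
Discount per step: exp(-r*dt) = 0.997004
Stock lattice S(k, j) with j the centered position index:
  k=0: S(0,+0) = 9.7000
  k=1: S(1,-1) = 5.3884; S(1,+0) = 9.7000; S(1,+1) = 17.4616
  k=2: S(2,-2) = 2.9933; S(2,-1) = 5.3884; S(2,+0) = 9.7000; S(2,+1) = 17.4616; S(2,+2) = 31.4337
Terminal payoffs V(N, j) = max(S_T - K, 0):
  V(2,-2) = 0.000000; V(2,-1) = 0.000000; V(2,+0) = 0.000000; V(2,+1) = 6.621587; V(2,+2) = 20.593712
Backward induction: V(k, j) = exp(-r*dt) * [p_u * V(k+1, j+1) + p_m * V(k+1, j) + p_d * V(k+1, j-1)]
  V(1,-1) = exp(-r*dt) * [p_u*0.000000 + p_m*0.000000 + p_d*0.000000] = 0.000000
  V(1,+0) = exp(-r*dt) * [p_u*6.621587 + p_m*0.000000 + p_d*0.000000] = 0.793718
  V(1,+1) = exp(-r*dt) * [p_u*20.593712 + p_m*6.621587 + p_d*0.000000] = 6.869701
  V(0,+0) = exp(-r*dt) * [p_u*6.869701 + p_m*0.793718 + p_d*0.000000] = 1.351020


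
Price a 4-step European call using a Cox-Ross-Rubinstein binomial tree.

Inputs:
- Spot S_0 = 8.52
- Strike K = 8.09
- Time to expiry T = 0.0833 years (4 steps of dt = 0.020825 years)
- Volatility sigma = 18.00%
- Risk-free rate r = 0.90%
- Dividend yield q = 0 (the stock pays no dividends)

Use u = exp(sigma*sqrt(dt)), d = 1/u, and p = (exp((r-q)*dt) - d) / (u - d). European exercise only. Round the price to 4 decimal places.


Answer: Price = V(0,0) = 0.4627

Derivation:
dt = T/N = 0.020825
u = exp(sigma*sqrt(dt)) = 1.026316; d = 1/u = 0.974359
p = (exp((r-q)*dt) - d) / (u - d) = 0.497114
Discount per step: exp(-r*dt) = 0.999813
Stock lattice S(k, i) with i counting down-moves:
  k=0: S(0,0) = 8.5200
  k=1: S(1,0) = 8.7442; S(1,1) = 8.3015
  k=2: S(2,0) = 8.9743; S(2,1) = 8.5200; S(2,2) = 8.0887
  k=3: S(3,0) = 9.2105; S(3,1) = 8.7442; S(3,2) = 8.3015; S(3,3) = 7.8813
  k=4: S(4,0) = 9.4529; S(4,1) = 8.9743; S(4,2) = 8.5200; S(4,3) = 8.0887; S(4,4) = 7.6792
Terminal payoffs V(N, i) = max(S_T - K, 0):
  V(4,0) = 1.362872; V(4,1) = 0.884323; V(4,2) = 0.430000; V(4,3) = 0.000000; V(4,4) = 0.000000
Backward induction: V(k, i) = exp(-r*dt) * [p * V(k+1, i) + (1-p) * V(k+1, i+1)].
  V(3,0) = exp(-r*dt) * [p*1.362872 + (1-p)*0.884323] = 1.122006
  V(3,1) = exp(-r*dt) * [p*0.884323 + (1-p)*0.430000] = 0.655727
  V(3,2) = exp(-r*dt) * [p*0.430000 + (1-p)*0.000000] = 0.213719
  V(3,3) = exp(-r*dt) * [p*0.000000 + (1-p)*0.000000] = 0.000000
  V(2,0) = exp(-r*dt) * [p*1.122006 + (1-p)*0.655727] = 0.887355
  V(2,1) = exp(-r*dt) * [p*0.655727 + (1-p)*0.213719] = 0.433366
  V(2,2) = exp(-r*dt) * [p*0.213719 + (1-p)*0.000000] = 0.106223
  V(1,0) = exp(-r*dt) * [p*0.887355 + (1-p)*0.433366] = 0.658927
  V(1,1) = exp(-r*dt) * [p*0.433366 + (1-p)*0.106223] = 0.268800
  V(0,0) = exp(-r*dt) * [p*0.658927 + (1-p)*0.268800] = 0.462651


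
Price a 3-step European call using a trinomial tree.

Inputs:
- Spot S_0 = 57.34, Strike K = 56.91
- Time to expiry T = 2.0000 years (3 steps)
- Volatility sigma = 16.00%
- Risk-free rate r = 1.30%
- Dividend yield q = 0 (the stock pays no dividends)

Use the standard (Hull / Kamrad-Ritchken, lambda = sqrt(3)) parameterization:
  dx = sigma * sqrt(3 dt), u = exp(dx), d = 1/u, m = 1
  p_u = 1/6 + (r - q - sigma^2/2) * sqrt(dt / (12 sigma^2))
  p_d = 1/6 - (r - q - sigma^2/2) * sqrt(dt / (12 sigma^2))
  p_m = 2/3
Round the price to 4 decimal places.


dt = T/N = 0.666667; dx = sigma*sqrt(3*dt) = 0.226274
u = exp(dx) = 1.253919; d = 1/u = 0.797499
p_u = 0.166961, p_m = 0.666667, p_d = 0.166372
Discount per step: exp(-r*dt) = 0.991371
Stock lattice S(k, j) with j the centered position index:
  k=0: S(0,+0) = 57.3400
  k=1: S(1,-1) = 45.7286; S(1,+0) = 57.3400; S(1,+1) = 71.8997
  k=2: S(2,-2) = 36.4685; S(2,-1) = 45.7286; S(2,+0) = 57.3400; S(2,+1) = 71.8997; S(2,+2) = 90.1565
  k=3: S(3,-3) = 29.0836; S(3,-2) = 36.4685; S(3,-1) = 45.7286; S(3,+0) = 57.3400; S(3,+1) = 71.8997; S(3,+2) = 90.1565; S(3,+3) = 113.0490
Terminal payoffs V(N, j) = max(S_T - K, 0):
  V(3,-3) = 0.000000; V(3,-2) = 0.000000; V(3,-1) = 0.000000; V(3,+0) = 0.430000; V(3,+1) = 14.989739; V(3,+2) = 33.246478; V(3,+3) = 56.138957
Backward induction: V(k, j) = exp(-r*dt) * [p_u * V(k+1, j+1) + p_m * V(k+1, j) + p_d * V(k+1, j-1)]
  V(2,-2) = exp(-r*dt) * [p_u*0.000000 + p_m*0.000000 + p_d*0.000000] = 0.000000
  V(2,-1) = exp(-r*dt) * [p_u*0.430000 + p_m*0.000000 + p_d*0.000000] = 0.071174
  V(2,+0) = exp(-r*dt) * [p_u*14.989739 + p_m*0.430000 + p_d*0.000000] = 2.765303
  V(2,+1) = exp(-r*dt) * [p_u*33.246478 + p_m*14.989739 + p_d*0.430000] = 15.480824
  V(2,+2) = exp(-r*dt) * [p_u*56.138957 + p_m*33.246478 + p_d*14.989739] = 33.737562
  V(1,-1) = exp(-r*dt) * [p_u*2.765303 + p_m*0.071174 + p_d*0.000000] = 0.504754
  V(1,+0) = exp(-r*dt) * [p_u*15.480824 + p_m*2.765303 + p_d*0.071174] = 4.401760
  V(1,+1) = exp(-r*dt) * [p_u*33.737562 + p_m*15.480824 + p_d*2.765303] = 16.271850
  V(0,+0) = exp(-r*dt) * [p_u*16.271850 + p_m*4.401760 + p_d*0.504754] = 5.685762

Answer: Price = V(0,0) = 5.6858


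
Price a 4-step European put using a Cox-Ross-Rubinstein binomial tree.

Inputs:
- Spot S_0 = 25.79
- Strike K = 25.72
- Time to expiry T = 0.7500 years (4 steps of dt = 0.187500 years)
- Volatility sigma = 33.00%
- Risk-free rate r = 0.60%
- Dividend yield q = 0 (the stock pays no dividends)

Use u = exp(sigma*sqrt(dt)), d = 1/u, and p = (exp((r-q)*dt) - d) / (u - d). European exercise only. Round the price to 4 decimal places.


Answer: Price = V(0,0) = 2.6656

Derivation:
dt = T/N = 0.187500
u = exp(sigma*sqrt(dt)) = 1.153608; d = 1/u = 0.866846
p = (exp((r-q)*dt) - d) / (u - d) = 0.468262
Discount per step: exp(-r*dt) = 0.998876
Stock lattice S(k, i) with i counting down-moves:
  k=0: S(0,0) = 25.7900
  k=1: S(1,0) = 29.7515; S(1,1) = 22.3560
  k=2: S(2,0) = 34.3216; S(2,1) = 25.7900; S(2,2) = 19.3792
  k=3: S(3,0) = 39.5937; S(3,1) = 29.7515; S(3,2) = 22.3560; S(3,3) = 16.7987
  k=4: S(4,0) = 45.6756; S(4,1) = 34.3216; S(4,2) = 25.7900; S(4,3) = 19.3792; S(4,4) = 14.5619
Terminal payoffs V(N, i) = max(K - S_T, 0):
  V(4,0) = 0.000000; V(4,1) = 0.000000; V(4,2) = 0.000000; V(4,3) = 6.340837; V(4,4) = 11.158078
Backward induction: V(k, i) = exp(-r*dt) * [p * V(k+1, i) + (1-p) * V(k+1, i+1)].
  V(3,0) = exp(-r*dt) * [p*0.000000 + (1-p)*0.000000] = 0.000000
  V(3,1) = exp(-r*dt) * [p*0.000000 + (1-p)*0.000000] = 0.000000
  V(3,2) = exp(-r*dt) * [p*0.000000 + (1-p)*6.340837] = 3.367870
  V(3,3) = exp(-r*dt) * [p*6.340837 + (1-p)*11.158078] = 8.892335
  V(2,0) = exp(-r*dt) * [p*0.000000 + (1-p)*0.000000] = 0.000000
  V(2,1) = exp(-r*dt) * [p*0.000000 + (1-p)*3.367870] = 1.788809
  V(2,2) = exp(-r*dt) * [p*3.367870 + (1-p)*8.892335] = 6.298346
  V(1,0) = exp(-r*dt) * [p*0.000000 + (1-p)*1.788809] = 0.950108
  V(1,1) = exp(-r*dt) * [p*1.788809 + (1-p)*6.298346] = 4.181992
  V(0,0) = exp(-r*dt) * [p*0.950108 + (1-p)*4.181992] = 2.665622


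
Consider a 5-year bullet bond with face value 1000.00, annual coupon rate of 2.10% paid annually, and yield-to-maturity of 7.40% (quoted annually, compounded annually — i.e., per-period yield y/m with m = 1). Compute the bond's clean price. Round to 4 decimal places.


Coupon per period c = face * coupon_rate / m = 21.000000
Periods per year m = 1; per-period yield y/m = 0.074000
Number of cashflows N = 5
Cashflows (t years, CF_t, discount factor 1/(1+y/m)^(m*t), PV):
  t = 1.0000: CF_t = 21.000000, DF = 0.931099, PV = 19.553073
  t = 2.0000: CF_t = 21.000000, DF = 0.866945, PV = 18.205840
  t = 3.0000: CF_t = 21.000000, DF = 0.807211, PV = 16.951434
  t = 4.0000: CF_t = 21.000000, DF = 0.751593, PV = 15.783458
  t = 5.0000: CF_t = 1021.000000, DF = 0.699808, PV = 714.503458
Price P = sum_t PV_t = 784.997264

Answer: Price = 784.9973


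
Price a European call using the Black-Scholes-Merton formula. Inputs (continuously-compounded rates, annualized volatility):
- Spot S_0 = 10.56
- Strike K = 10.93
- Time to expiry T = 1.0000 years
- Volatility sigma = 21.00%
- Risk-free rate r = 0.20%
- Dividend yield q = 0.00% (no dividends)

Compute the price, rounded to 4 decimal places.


Answer: Price = 0.7342

Derivation:
d1 = (ln(S/K) + (r - q + 0.5*sigma^2) * T) / (sigma * sqrt(T)) = -0.04946678
d2 = d1 - sigma * sqrt(T) = -0.25946678
exp(-rT) = 0.99800200; exp(-qT) = 1.00000000
C = S_0 * exp(-qT) * N(d1) - K * exp(-rT) * N(d2)
N(d1) = 0.48027366; N(d2) = 0.39763755
C = 10.5600 * 1.00000000 * 0.48027366 - 10.9300 * 0.99800200 * 0.39763755 = 0.7342


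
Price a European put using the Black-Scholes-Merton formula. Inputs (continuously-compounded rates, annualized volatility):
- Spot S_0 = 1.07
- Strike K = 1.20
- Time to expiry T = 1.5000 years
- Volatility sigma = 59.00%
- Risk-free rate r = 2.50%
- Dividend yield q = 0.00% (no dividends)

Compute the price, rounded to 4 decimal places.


Answer: Price = 0.3586

Derivation:
d1 = (ln(S/K) + (r - q + 0.5*sigma^2) * T) / (sigma * sqrt(T)) = 0.25451457
d2 = d1 - sigma * sqrt(T) = -0.46808491
exp(-rT) = 0.96319442; exp(-qT) = 1.00000000
P = K * exp(-rT) * N(-d2) - S_0 * exp(-qT) * N(-d1)
N(-d1) = 0.39954903; N(-d2) = 0.68013806
P = 1.2000 * 0.96319442 * 0.68013806 - 1.0700 * 1.00000000 * 0.39954903 = 0.3586


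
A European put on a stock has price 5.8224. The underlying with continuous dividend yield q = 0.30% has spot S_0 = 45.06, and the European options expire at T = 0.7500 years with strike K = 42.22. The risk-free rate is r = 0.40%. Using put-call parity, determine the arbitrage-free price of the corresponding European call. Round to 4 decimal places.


Answer: Call price = 8.6876

Derivation:
Put-call parity: C - P = S_0 * exp(-qT) - K * exp(-rT).
S_0 * exp(-qT) = 45.0600 * 0.99775253 = 44.95872897
K * exp(-rT) = 42.2200 * 0.99700450 = 42.09352980
C = P + S*exp(-qT) - K*exp(-rT)
C = 5.8224 + 44.95872897 - 42.09352980 = 8.6876


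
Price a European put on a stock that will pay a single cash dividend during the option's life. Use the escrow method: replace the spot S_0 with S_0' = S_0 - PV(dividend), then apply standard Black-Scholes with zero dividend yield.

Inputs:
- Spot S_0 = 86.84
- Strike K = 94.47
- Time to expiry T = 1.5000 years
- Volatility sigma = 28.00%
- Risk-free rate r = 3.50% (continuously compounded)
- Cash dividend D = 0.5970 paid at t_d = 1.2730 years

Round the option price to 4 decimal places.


PV(D) = D * exp(-r * t_d) = 0.5970 * 0.95642300 = 0.57098453
S_0' = S_0 - PV(D) = 86.8400 - 0.57098453 = 86.26901547
d1 = (ln(S_0'/K) + (r + sigma^2/2)*T) / (sigma*sqrt(T)) = 0.05974474
d2 = d1 - sigma*sqrt(T) = -0.28318383
exp(-rT) = 0.94885432
N(-d1) = 0.47617947; N(-d2) = 0.61148204
P = K * exp(-rT) * N(-d2) - S_0' * N(-d1) = 94.4700 * 0.94885432 * 0.61148204 - 86.26901547 * 0.47617947 = 13.7327

Answer: Price = 13.7327


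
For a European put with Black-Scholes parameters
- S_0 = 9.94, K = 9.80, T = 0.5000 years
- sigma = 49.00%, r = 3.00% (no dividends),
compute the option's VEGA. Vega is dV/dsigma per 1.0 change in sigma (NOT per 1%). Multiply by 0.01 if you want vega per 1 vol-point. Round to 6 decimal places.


d1 = 0.2574723994; d2 = -0.0890099234
phi(d1) = 0.3859356816; exp(-qT) = 1.0000000000; exp(-rT) = 0.9851119396
Vega = S * exp(-qT) * phi(d1) * sqrt(T) = 9.9400 * 1.0000000000 * 0.3859356816 * 0.7071067812 = 2.712604

Answer: Vega = 2.712604


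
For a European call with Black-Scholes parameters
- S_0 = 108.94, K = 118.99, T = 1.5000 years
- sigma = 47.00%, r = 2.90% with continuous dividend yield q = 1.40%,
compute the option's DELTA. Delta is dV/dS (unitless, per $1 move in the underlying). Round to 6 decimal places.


Answer: Delta = 0.557090

Derivation:
d1 = 0.1736059629; d2 = -0.4020241266
phi(d1) = 0.3929754849; exp(-qT) = 0.9792189646; exp(-rT) = 0.9574325541
N(d1) = 0.5689124273
Delta = exp(-qT) * N(d1) = 0.9792189646 * 0.5689124273 = 0.557090


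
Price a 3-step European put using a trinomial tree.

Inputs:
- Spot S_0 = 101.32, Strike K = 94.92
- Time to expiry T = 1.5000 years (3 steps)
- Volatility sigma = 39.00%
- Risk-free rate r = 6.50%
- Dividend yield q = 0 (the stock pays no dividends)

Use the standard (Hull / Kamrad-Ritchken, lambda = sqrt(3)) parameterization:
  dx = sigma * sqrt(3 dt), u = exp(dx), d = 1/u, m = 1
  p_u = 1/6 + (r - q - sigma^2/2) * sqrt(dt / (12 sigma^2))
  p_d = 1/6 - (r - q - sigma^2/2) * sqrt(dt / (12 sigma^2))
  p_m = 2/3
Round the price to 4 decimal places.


Answer: Price = V(0,0) = 10.4555

Derivation:
dt = T/N = 0.500000; dx = sigma*sqrt(3*dt) = 0.477650
u = exp(dx) = 1.612282; d = 1/u = 0.620239
p_u = 0.160883, p_m = 0.666667, p_d = 0.172450
Discount per step: exp(-r*dt) = 0.968022
Stock lattice S(k, j) with j the centered position index:
  k=0: S(0,+0) = 101.3200
  k=1: S(1,-1) = 62.8426; S(1,+0) = 101.3200; S(1,+1) = 163.3564
  k=2: S(2,-2) = 38.9774; S(2,-1) = 62.8426; S(2,+0) = 101.3200; S(2,+1) = 163.3564; S(2,+2) = 263.3766
  k=3: S(3,-3) = 24.1753; S(3,-2) = 38.9774; S(3,-1) = 62.8426; S(3,+0) = 101.3200; S(3,+1) = 163.3564; S(3,+2) = 263.3766; S(3,+3) = 424.6373
Terminal payoffs V(N, j) = max(K - S_T, 0):
  V(3,-3) = 70.744679; V(3,-2) = 55.942567; V(3,-1) = 32.077391; V(3,+0) = 0.000000; V(3,+1) = 0.000000; V(3,+2) = 0.000000; V(3,+3) = 0.000000
Backward induction: V(k, j) = exp(-r*dt) * [p_u * V(k+1, j+1) + p_m * V(k+1, j) + p_d * V(k+1, j-1)]
  V(2,-2) = exp(-r*dt) * [p_u*32.077391 + p_m*55.942567 + p_d*70.744679] = 52.907935
  V(2,-1) = exp(-r*dt) * [p_u*0.000000 + p_m*32.077391 + p_d*55.942567] = 30.039899
  V(2,+0) = exp(-r*dt) * [p_u*0.000000 + p_m*0.000000 + p_d*32.077391] = 5.354860
  V(2,+1) = exp(-r*dt) * [p_u*0.000000 + p_m*0.000000 + p_d*0.000000] = 0.000000
  V(2,+2) = exp(-r*dt) * [p_u*0.000000 + p_m*0.000000 + p_d*0.000000] = 0.000000
  V(1,-1) = exp(-r*dt) * [p_u*5.354860 + p_m*30.039899 + p_d*52.907935] = 29.052376
  V(1,+0) = exp(-r*dt) * [p_u*0.000000 + p_m*5.354860 + p_d*30.039899] = 8.470480
  V(1,+1) = exp(-r*dt) * [p_u*0.000000 + p_m*0.000000 + p_d*5.354860] = 0.893917
  V(0,+0) = exp(-r*dt) * [p_u*0.893917 + p_m*8.470480 + p_d*29.052376] = 10.455504


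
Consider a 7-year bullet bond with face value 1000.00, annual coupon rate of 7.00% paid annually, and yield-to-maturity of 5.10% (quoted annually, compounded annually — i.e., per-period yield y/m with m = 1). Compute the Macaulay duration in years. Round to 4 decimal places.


Coupon per period c = face * coupon_rate / m = 70.000000
Periods per year m = 1; per-period yield y/m = 0.051000
Number of cashflows N = 7
Cashflows (t years, CF_t, discount factor 1/(1+y/m)^(m*t), PV):
  t = 1.0000: CF_t = 70.000000, DF = 0.951475, PV = 66.603235
  t = 2.0000: CF_t = 70.000000, DF = 0.905304, PV = 63.371299
  t = 3.0000: CF_t = 70.000000, DF = 0.861374, PV = 60.296193
  t = 4.0000: CF_t = 70.000000, DF = 0.819576, PV = 57.370307
  t = 5.0000: CF_t = 70.000000, DF = 0.779806, PV = 54.586401
  t = 6.0000: CF_t = 70.000000, DF = 0.741965, PV = 51.937584
  t = 7.0000: CF_t = 1070.000000, DF = 0.705961, PV = 755.378754
Price P = sum_t PV_t = 1109.543773
Macaulay numerator sum_t t * PV_t:
  t * PV_t at t = 1.0000: 66.603235
  t * PV_t at t = 2.0000: 126.742598
  t * PV_t at t = 3.0000: 180.888579
  t * PV_t at t = 4.0000: 229.481229
  t * PV_t at t = 5.0000: 272.932004
  t * PV_t at t = 6.0000: 311.625504
  t * PV_t at t = 7.0000: 5287.651277
Macaulay duration D = (sum_t t * PV_t) / P = 6475.924426 / 1109.543773 = 5.836565

Answer: Macaulay duration = 5.8366 years
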